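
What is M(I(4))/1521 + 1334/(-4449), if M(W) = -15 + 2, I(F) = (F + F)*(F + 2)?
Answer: -53509/173511 ≈ -0.30839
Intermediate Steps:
I(F) = 2*F*(2 + F) (I(F) = (2*F)*(2 + F) = 2*F*(2 + F))
M(W) = -13
M(I(4))/1521 + 1334/(-4449) = -13/1521 + 1334/(-4449) = -13*1/1521 + 1334*(-1/4449) = -1/117 - 1334/4449 = -53509/173511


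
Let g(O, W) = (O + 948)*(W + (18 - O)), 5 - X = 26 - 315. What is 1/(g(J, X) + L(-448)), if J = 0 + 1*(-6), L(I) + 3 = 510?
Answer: 1/300063 ≈ 3.3326e-6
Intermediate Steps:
L(I) = 507 (L(I) = -3 + 510 = 507)
J = -6 (J = 0 - 6 = -6)
X = 294 (X = 5 - (26 - 315) = 5 - 1*(-289) = 5 + 289 = 294)
g(O, W) = (948 + O)*(18 + W - O)
1/(g(J, X) + L(-448)) = 1/((17064 - 1*(-6)**2 - 930*(-6) + 948*294 - 6*294) + 507) = 1/((17064 - 1*36 + 5580 + 278712 - 1764) + 507) = 1/((17064 - 36 + 5580 + 278712 - 1764) + 507) = 1/(299556 + 507) = 1/300063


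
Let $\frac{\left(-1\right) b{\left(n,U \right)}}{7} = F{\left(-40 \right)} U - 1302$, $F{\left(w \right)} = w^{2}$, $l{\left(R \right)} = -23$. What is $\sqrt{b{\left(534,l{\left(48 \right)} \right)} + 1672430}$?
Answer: $2 \sqrt{484786} \approx 1392.5$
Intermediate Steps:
$b{\left(n,U \right)} = 9114 - 11200 U$ ($b{\left(n,U \right)} = - 7 \left(\left(-40\right)^{2} U - 1302\right) = - 7 \left(1600 U - 1302\right) = - 7 \left(-1302 + 1600 U\right) = 9114 - 11200 U$)
$\sqrt{b{\left(534,l{\left(48 \right)} \right)} + 1672430} = \sqrt{\left(9114 - -257600\right) + 1672430} = \sqrt{\left(9114 + 257600\right) + 1672430} = \sqrt{266714 + 1672430} = \sqrt{1939144} = 2 \sqrt{484786}$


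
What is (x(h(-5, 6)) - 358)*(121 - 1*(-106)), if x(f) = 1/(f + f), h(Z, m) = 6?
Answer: -974965/12 ≈ -81247.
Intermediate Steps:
x(f) = 1/(2*f)
(x(h(-5, 6)) - 358)*(121 - 1*(-106)) = ((1/2)/6 - 358)*(121 - 1*(-106)) = ((1/2)*(1/6) - 358)*(121 + 106) = (1/12 - 358)*227 = -4295/12*227 = -974965/12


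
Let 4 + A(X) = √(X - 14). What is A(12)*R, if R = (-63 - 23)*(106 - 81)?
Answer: 8600 - 2150*I*√2 ≈ 8600.0 - 3040.6*I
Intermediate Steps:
R = -2150 (R = -86*25 = -2150)
A(X) = -4 + √(-14 + X) (A(X) = -4 + √(X - 14) = -4 + √(-14 + X))
A(12)*R = (-4 + √(-14 + 12))*(-2150) = (-4 + √(-2))*(-2150) = (-4 + I*√2)*(-2150) = 8600 - 2150*I*√2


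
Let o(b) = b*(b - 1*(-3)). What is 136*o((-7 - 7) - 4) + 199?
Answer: 36919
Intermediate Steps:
o(b) = b*(3 + b) (o(b) = b*(b + 3) = b*(3 + b))
136*o((-7 - 7) - 4) + 199 = 136*(((-7 - 7) - 4)*(3 + ((-7 - 7) - 4))) + 199 = 136*((-14 - 4)*(3 + (-14 - 4))) + 199 = 136*(-18*(3 - 18)) + 199 = 136*(-18*(-15)) + 199 = 136*270 + 199 = 36720 + 199 = 36919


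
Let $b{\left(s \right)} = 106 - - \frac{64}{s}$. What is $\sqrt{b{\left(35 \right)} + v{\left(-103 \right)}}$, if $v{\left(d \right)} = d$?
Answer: $\frac{13 \sqrt{35}}{35} \approx 2.1974$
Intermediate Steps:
$b{\left(s \right)} = 106 + \frac{64}{s}$
$\sqrt{b{\left(35 \right)} + v{\left(-103 \right)}} = \sqrt{\left(106 + \frac{64}{35}\right) - 103} = \sqrt{\frac{3774}{35} - 103} = \sqrt{\frac{169}{35}} = \frac{13 \sqrt{35}}{35}$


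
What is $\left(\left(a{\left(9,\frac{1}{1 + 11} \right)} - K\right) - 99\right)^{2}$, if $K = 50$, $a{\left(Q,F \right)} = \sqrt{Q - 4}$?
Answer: $\left(149 - \sqrt{5}\right)^{2} \approx 21540.0$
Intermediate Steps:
$a{\left(Q,F \right)} = \sqrt{-4 + Q}$
$\left(\left(a{\left(9,\frac{1}{1 + 11} \right)} - K\right) - 99\right)^{2} = \left(\left(\sqrt{-4 + 9} - 50\right) - 99\right)^{2} = \left(\left(\sqrt{5} - 50\right) - 99\right)^{2} = \left(\left(-50 + \sqrt{5}\right) - 99\right)^{2} = \left(-149 + \sqrt{5}\right)^{2}$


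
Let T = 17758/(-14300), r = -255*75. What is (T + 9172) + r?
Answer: -5474833/550 ≈ -9954.2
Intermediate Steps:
r = -19125
T = -683/550 (T = 17758*(-1/14300) = -683/550 ≈ -1.2418)
(T + 9172) + r = (-683/550 + 9172) - 19125 = 5043917/550 - 19125 = -5474833/550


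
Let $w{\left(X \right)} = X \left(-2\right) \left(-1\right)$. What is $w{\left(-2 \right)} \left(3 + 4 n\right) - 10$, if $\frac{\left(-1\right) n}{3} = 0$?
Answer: $-22$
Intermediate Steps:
$w{\left(X \right)} = 2 X$ ($w{\left(X \right)} = - 2 X \left(-1\right) = 2 X$)
$n = 0$ ($n = \left(-3\right) 0 = 0$)
$w{\left(-2 \right)} \left(3 + 4 n\right) - 10 = 2 \left(-2\right) \left(3 + 4 \cdot 0\right) - 10 = - 4 \left(3 + 0\right) - 10 = \left(-4\right) 3 - 10 = -12 - 10 = -22$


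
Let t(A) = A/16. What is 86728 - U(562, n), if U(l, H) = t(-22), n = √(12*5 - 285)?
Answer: 693835/8 ≈ 86729.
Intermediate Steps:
t(A) = A/16 (t(A) = A*(1/16) = A/16)
n = 15*I (n = √(60 - 285) = √(-225) = 15*I ≈ 15.0*I)
U(l, H) = -11/8 (U(l, H) = (1/16)*(-22) = -11/8)
86728 - U(562, n) = 86728 - 1*(-11/8) = 86728 + 11/8 = 693835/8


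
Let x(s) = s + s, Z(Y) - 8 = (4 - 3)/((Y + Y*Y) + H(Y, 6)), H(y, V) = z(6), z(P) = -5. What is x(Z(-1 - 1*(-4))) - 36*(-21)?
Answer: 5406/7 ≈ 772.29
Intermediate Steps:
H(y, V) = -5
Z(Y) = 8 + 1/(-5 + Y + Y²) (Z(Y) = 8 + (4 - 3)/((Y + Y*Y) - 5) = 8 + 1/((Y + Y²) - 5) = 8 + 1/(-5 + Y + Y²))
x(s) = 2*s
x(Z(-1 - 1*(-4))) - 36*(-21) = 2*((-39 + 8*(-1 - 1*(-4)) + 8*(-1 - 1*(-4))²)/(-5 + (-1 - 1*(-4)) + (-1 - 1*(-4))²)) - 36*(-21) = 2*((-39 + 8*(-1 + 4) + 8*(-1 + 4)²)/(-5 + (-1 + 4) + (-1 + 4)²)) + 756 = 2*((-39 + 8*3 + 8*3²)/(-5 + 3 + 3²)) + 756 = 2*((-39 + 24 + 8*9)/(-5 + 3 + 9)) + 756 = 2*((-39 + 24 + 72)/7) + 756 = 2*((⅐)*57) + 756 = 2*(57/7) + 756 = 114/7 + 756 = 5406/7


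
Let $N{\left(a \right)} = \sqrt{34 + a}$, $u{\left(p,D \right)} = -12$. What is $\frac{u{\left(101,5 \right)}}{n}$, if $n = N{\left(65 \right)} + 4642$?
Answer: $- \frac{5064}{1958915} + \frac{36 \sqrt{11}}{21548065} \approx -0.0025796$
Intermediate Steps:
$n = 4642 + 3 \sqrt{11}$ ($n = \sqrt{34 + 65} + 4642 = \sqrt{99} + 4642 = 3 \sqrt{11} + 4642 = 4642 + 3 \sqrt{11} \approx 4652.0$)
$\frac{u{\left(101,5 \right)}}{n} = - \frac{12}{4642 + 3 \sqrt{11}}$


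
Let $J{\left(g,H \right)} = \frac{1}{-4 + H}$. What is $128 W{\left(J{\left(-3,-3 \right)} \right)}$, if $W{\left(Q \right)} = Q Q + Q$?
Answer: $- \frac{768}{49} \approx -15.673$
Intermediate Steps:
$W{\left(Q \right)} = Q + Q^{2}$ ($W{\left(Q \right)} = Q^{2} + Q = Q + Q^{2}$)
$128 W{\left(J{\left(-3,-3 \right)} \right)} = 128 \frac{1 + \frac{1}{-4 - 3}}{-4 - 3} = 128 \frac{1 + \frac{1}{-7}}{-7} = 128 \left(- \frac{1 - \frac{1}{7}}{7}\right) = 128 \left(\left(- \frac{1}{7}\right) \frac{6}{7}\right) = 128 \left(- \frac{6}{49}\right) = - \frac{768}{49}$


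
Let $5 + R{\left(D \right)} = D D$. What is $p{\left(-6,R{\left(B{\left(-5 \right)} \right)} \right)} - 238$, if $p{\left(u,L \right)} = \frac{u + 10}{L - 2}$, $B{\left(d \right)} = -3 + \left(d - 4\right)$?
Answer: $- \frac{32602}{137} \approx -237.97$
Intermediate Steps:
$B{\left(d \right)} = -7 + d$ ($B{\left(d \right)} = -3 + \left(-4 + d\right) = -7 + d$)
$R{\left(D \right)} = -5 + D^{2}$ ($R{\left(D \right)} = -5 + D D = -5 + D^{2}$)
$p{\left(u,L \right)} = \frac{10 + u}{-2 + L}$
$p{\left(-6,R{\left(B{\left(-5 \right)} \right)} \right)} - 238 = \frac{10 - 6}{-2 - \left(5 - \left(-7 - 5\right)^{2}\right)} - 238 = \frac{1}{-2 - \left(5 - \left(-12\right)^{2}\right)} 4 - 238 = \frac{1}{-2 + \left(-5 + 144\right)} 4 - 238 = \frac{1}{-2 + 139} \cdot 4 - 238 = \frac{1}{137} \cdot 4 - 238 = \frac{4}{137} - 238 = - \frac{32602}{137}$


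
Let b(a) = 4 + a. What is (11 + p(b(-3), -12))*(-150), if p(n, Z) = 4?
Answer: -2250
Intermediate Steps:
(11 + p(b(-3), -12))*(-150) = (11 + 4)*(-150) = 15*(-150) = -2250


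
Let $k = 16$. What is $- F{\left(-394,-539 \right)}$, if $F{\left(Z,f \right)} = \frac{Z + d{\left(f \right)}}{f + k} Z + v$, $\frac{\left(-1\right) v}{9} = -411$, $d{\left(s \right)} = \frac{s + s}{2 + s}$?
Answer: $- \frac{955930849}{280851} \approx -3403.7$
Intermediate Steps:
$d{\left(s \right)} = \frac{2 s}{2 + s}$
$v = 3699$ ($v = \left(-9\right) \left(-411\right) = 3699$)
$F{\left(Z,f \right)} = 3699 + \frac{Z \left(Z + \frac{2 f}{2 + f}\right)}{16 + f}$ ($F{\left(Z,f \right)} = \frac{Z + \frac{2 f}{2 + f}}{f + 16} Z + 3699 = \frac{Z + \frac{2 f}{2 + f}}{16 + f} Z + 3699 = \frac{Z \left(Z + \frac{2 f}{2 + f}\right)}{16 + f} + 3699 = 3699 + \frac{Z \left(Z + \frac{2 f}{2 + f}\right)}{16 + f}$)
$- F{\left(-394,-539 \right)} = - \frac{\left(2 - 539\right) \left(59184 + \left(-394\right)^{2} + 3699 \left(-539\right)\right) + 2 \left(-394\right) \left(-539\right)}{\left(2 - 539\right) \left(16 - 539\right)} = - \frac{- 537 \left(59184 + 155236 - 1993761\right) + 424732}{\left(-537\right) \left(-523\right)} = - \frac{\left(-1\right) \left(-1\right) \left(\left(-537\right) \left(-1779341\right) + 424732\right)}{537 \cdot 523} = - \frac{\left(-1\right) \left(-1\right) \left(955506117 + 424732\right)}{537 \cdot 523} = - \frac{\left(-1\right) \left(-1\right) 955930849}{537 \cdot 523} = \left(-1\right) \frac{955930849}{280851} = - \frac{955930849}{280851}$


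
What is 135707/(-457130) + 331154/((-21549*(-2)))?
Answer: 72765863867/9850694370 ≈ 7.3869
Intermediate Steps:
135707/(-457130) + 331154/((-21549*(-2))) = 135707*(-1/457130) + 331154/43098 = -135707/457130 + 331154*(1/43098) = -135707/457130 + 165577/21549 = 72765863867/9850694370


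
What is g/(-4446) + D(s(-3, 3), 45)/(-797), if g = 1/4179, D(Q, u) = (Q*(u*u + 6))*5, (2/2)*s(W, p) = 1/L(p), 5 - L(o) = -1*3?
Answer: -94339110323/59232510792 ≈ -1.5927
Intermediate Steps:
L(o) = 8 (L(o) = 5 - (-1)*3 = 5 - 1*(-3) = 5 + 3 = 8)
s(W, p) = ⅛ (s(W, p) = 1/8 = ⅛)
D(Q, u) = 5*Q*(6 + u²) (D(Q, u) = (Q*(u² + 6))*5 = (Q*(6 + u²))*5 = 5*Q*(6 + u²))
g = 1/4179 ≈ 0.00023929
g/(-4446) + D(s(-3, 3), 45)/(-797) = (1/4179)/(-4446) + (5*(⅛)*(6 + 45²))/(-797) = (1/4179)*(-1/4446) + (5*(⅛)*(6 + 2025))*(-1/797) = -1/18579834 + (5*(⅛)*2031)*(-1/797) = -1/18579834 + (10155/8)*(-1/797) = -1/18579834 - 10155/6376 = -94339110323/59232510792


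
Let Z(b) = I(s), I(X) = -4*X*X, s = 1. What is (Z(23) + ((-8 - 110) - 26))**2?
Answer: 21904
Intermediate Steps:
I(X) = -4*X**2
Z(b) = -4 (Z(b) = -4*1**2 = -4*1 = -4)
(Z(23) + ((-8 - 110) - 26))**2 = (-4 + ((-8 - 110) - 26))**2 = (-4 + (-118 - 26))**2 = (-4 - 144)**2 = (-148)**2 = 21904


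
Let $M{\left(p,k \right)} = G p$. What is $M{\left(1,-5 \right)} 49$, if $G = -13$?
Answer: $-637$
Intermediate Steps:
$M{\left(p,k \right)} = - 13 p$
$M{\left(1,-5 \right)} 49 = \left(-13\right) 1 \cdot 49 = \left(-13\right) 49 = -637$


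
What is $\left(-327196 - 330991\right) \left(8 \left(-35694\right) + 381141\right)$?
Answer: $-62915437143$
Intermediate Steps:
$\left(-327196 - 330991\right) \left(8 \left(-35694\right) + 381141\right) = - 658187 \left(-285552 + 381141\right) = \left(-658187\right) 95589 = -62915437143$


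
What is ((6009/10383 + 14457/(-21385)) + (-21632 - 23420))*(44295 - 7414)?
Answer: -9459870758604054/5693345 ≈ -1.6616e+9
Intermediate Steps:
((6009/10383 + 14457/(-21385)) + (-21632 - 23420))*(44295 - 7414) = ((6009*(1/10383) + 14457*(-1/21385)) - 45052)*36881 = ((2003/3461 - 14457/21385) - 45052)*36881 = (-7201522/74013485 - 45052)*36881 = -3334462727742/74013485*36881 = -9459870758604054/5693345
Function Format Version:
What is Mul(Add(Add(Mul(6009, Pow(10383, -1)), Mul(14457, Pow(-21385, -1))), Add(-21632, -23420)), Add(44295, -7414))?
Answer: Rational(-9459870758604054, 5693345) ≈ -1.6616e+9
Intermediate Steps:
Mul(Add(Add(Mul(6009, Pow(10383, -1)), Mul(14457, Pow(-21385, -1))), Add(-21632, -23420)), Add(44295, -7414)) = Mul(Add(Add(Mul(6009, Rational(1, 10383)), Mul(14457, Rational(-1, 21385))), -45052), 36881) = Mul(Add(Add(Rational(2003, 3461), Rational(-14457, 21385)), -45052), 36881) = Mul(Add(Rational(-7201522, 74013485), -45052), 36881) = Mul(Rational(-3334462727742, 74013485), 36881) = Rational(-9459870758604054, 5693345)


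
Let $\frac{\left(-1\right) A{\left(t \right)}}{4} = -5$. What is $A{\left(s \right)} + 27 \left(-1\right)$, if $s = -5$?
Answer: $-7$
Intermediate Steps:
$A{\left(t \right)} = 20$ ($A{\left(t \right)} = \left(-4\right) \left(-5\right) = 20$)
$A{\left(s \right)} + 27 \left(-1\right) = 20 + 27 \left(-1\right) = 20 - 27 = -7$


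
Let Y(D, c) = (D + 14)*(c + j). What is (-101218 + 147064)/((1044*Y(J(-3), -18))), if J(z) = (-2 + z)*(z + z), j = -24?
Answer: -849/35728 ≈ -0.023763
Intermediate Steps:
J(z) = 2*z*(-2 + z) (J(z) = (-2 + z)*(2*z) = 2*z*(-2 + z))
Y(D, c) = (-24 + c)*(14 + D) (Y(D, c) = (D + 14)*(c - 24) = (14 + D)*(-24 + c) = (-24 + c)*(14 + D))
(-101218 + 147064)/((1044*Y(J(-3), -18))) = (-101218 + 147064)/((1044*(-336 - 48*(-3)*(-2 - 3) + 14*(-18) + (2*(-3)*(-2 - 3))*(-18)))) = 45846/((1044*(-336 - 48*(-3)*(-5) - 252 + (2*(-3)*(-5))*(-18)))) = 45846/((1044*(-336 - 24*30 - 252 + 30*(-18)))) = 45846/((1044*(-336 - 720 - 252 - 540))) = 45846/((1044*(-1848))) = 45846/(-1929312) = 45846*(-1/1929312) = -849/35728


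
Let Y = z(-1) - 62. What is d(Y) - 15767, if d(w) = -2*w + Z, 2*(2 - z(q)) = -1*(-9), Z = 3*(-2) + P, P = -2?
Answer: -15646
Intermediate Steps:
Z = -8 (Z = 3*(-2) - 2 = -6 - 2 = -8)
z(q) = -5/2 (z(q) = 2 - (-1)*(-9)/2 = 2 - ½*9 = 2 - 9/2 = -5/2)
Y = -129/2 (Y = -5/2 - 62 = -129/2 ≈ -64.500)
d(w) = -8 - 2*w (d(w) = -2*w - 8 = -8 - 2*w)
d(Y) - 15767 = (-8 - 2*(-129/2)) - 15767 = (-8 + 129) - 15767 = 121 - 15767 = -15646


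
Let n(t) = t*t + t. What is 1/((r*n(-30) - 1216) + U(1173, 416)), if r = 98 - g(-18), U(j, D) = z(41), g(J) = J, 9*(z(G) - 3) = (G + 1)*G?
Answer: 3/299695 ≈ 1.0010e-5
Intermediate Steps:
z(G) = 3 + G*(1 + G)/9 (z(G) = 3 + ((G + 1)*G)/9 = 3 + ((1 + G)*G)/9 = 3 + (G*(1 + G))/9 = 3 + G*(1 + G)/9)
U(j, D) = 583/3 (U(j, D) = 3 + (⅑)*41 + (⅑)*41² = 3 + 41/9 + (⅑)*1681 = 3 + 41/9 + 1681/9 = 583/3)
n(t) = t + t² (n(t) = t² + t = t + t²)
r = 116 (r = 98 - 1*(-18) = 98 + 18 = 116)
1/((r*n(-30) - 1216) + U(1173, 416)) = 1/((116*(-30*(1 - 30)) - 1216) + 583/3) = 1/((116*(-30*(-29)) - 1216) + 583/3) = 1/((116*870 - 1216) + 583/3) = 1/((100920 - 1216) + 583/3) = 1/(99704 + 583/3) = 1/(299695/3) = 3/299695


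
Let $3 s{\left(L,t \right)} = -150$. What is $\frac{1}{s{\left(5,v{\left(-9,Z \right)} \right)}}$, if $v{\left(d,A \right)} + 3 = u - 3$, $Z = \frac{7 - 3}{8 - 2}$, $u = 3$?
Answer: $- \frac{1}{50} \approx -0.02$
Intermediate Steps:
$Z = \frac{2}{3}$ ($Z = \frac{4}{6} = 4 \cdot \frac{1}{6} = \frac{2}{3} \approx 0.66667$)
$v{\left(d,A \right)} = -3$ ($v{\left(d,A \right)} = -3 + \left(3 - 3\right) = -3 + 0 = -3$)
$s{\left(L,t \right)} = -50$ ($s{\left(L,t \right)} = \frac{1}{3} \left(-150\right) = -50$)
$\frac{1}{s{\left(5,v{\left(-9,Z \right)} \right)}} = \frac{1}{-50} = - \frac{1}{50}$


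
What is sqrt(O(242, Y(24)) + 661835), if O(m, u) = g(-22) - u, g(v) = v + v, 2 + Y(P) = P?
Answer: sqrt(661769) ≈ 813.49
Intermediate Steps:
Y(P) = -2 + P
g(v) = 2*v
O(m, u) = -44 - u (O(m, u) = 2*(-22) - u = -44 - u)
sqrt(O(242, Y(24)) + 661835) = sqrt((-44 - (-2 + 24)) + 661835) = sqrt((-44 - 1*22) + 661835) = sqrt((-44 - 22) + 661835) = sqrt(-66 + 661835) = sqrt(661769)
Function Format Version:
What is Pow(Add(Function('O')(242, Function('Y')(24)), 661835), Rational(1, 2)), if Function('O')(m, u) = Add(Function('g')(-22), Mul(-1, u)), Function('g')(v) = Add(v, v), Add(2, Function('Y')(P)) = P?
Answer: Pow(661769, Rational(1, 2)) ≈ 813.49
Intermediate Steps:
Function('Y')(P) = Add(-2, P)
Function('g')(v) = Mul(2, v)
Function('O')(m, u) = Add(-44, Mul(-1, u)) (Function('O')(m, u) = Add(Mul(2, -22), Mul(-1, u)) = Add(-44, Mul(-1, u)))
Pow(Add(Function('O')(242, Function('Y')(24)), 661835), Rational(1, 2)) = Pow(Add(Add(-44, Mul(-1, Add(-2, 24))), 661835), Rational(1, 2)) = Pow(Add(Add(-44, Mul(-1, 22)), 661835), Rational(1, 2)) = Pow(Add(Add(-44, -22), 661835), Rational(1, 2)) = Pow(Add(-66, 661835), Rational(1, 2)) = Pow(661769, Rational(1, 2))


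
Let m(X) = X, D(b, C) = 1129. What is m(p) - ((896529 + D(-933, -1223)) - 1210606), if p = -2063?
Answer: 310885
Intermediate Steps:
m(p) - ((896529 + D(-933, -1223)) - 1210606) = -2063 - ((896529 + 1129) - 1210606) = -2063 - (897658 - 1210606) = -2063 - 1*(-312948) = -2063 + 312948 = 310885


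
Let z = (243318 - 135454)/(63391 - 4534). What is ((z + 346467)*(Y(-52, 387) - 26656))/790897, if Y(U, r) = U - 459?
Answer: -553992617626861/46549824729 ≈ -11901.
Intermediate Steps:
Y(U, r) = -459 + U
z = 107864/58857 ≈ 1.8326
((z + 346467)*(Y(-52, 387) - 26656))/790897 = ((107864/58857 + 346467)*((-459 - 52) - 26656))/790897 = (20392116083*(-511 - 26656)/58857)*(1/790897) = ((20392116083/58857)*(-27167))*(1/790897) = -553992617626861/58857*1/790897 = -553992617626861/46549824729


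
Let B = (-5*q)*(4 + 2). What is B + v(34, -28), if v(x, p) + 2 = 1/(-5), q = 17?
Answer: -2561/5 ≈ -512.20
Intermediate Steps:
v(x, p) = -11/5 (v(x, p) = -2 + 1/(-5) = -2 - 1/5 = -11/5)
B = -510 (B = (-5*17)*(4 + 2) = -85*6 = -510)
B + v(34, -28) = -510 - 11/5 = -2561/5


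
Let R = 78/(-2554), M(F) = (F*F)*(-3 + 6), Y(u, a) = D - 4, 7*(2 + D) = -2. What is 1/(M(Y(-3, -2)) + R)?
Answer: 62573/7414905 ≈ 0.0084388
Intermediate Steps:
D = -16/7 (D = -2 + (1/7)*(-2) = -2 - 2/7 = -16/7 ≈ -2.2857)
Y(u, a) = -44/7 (Y(u, a) = -16/7 - 4 = -44/7)
M(F) = 3*F**2 (M(F) = F**2*3 = 3*F**2)
R = -39/1277 (R = 78*(-1/2554) = -39/1277 ≈ -0.030540)
1/(M(Y(-3, -2)) + R) = 1/(3*(-44/7)**2 - 39/1277) = 1/(3*(1936/49) - 39/1277) = 1/(5808/49 - 39/1277) = 1/(7414905/62573) = 62573/7414905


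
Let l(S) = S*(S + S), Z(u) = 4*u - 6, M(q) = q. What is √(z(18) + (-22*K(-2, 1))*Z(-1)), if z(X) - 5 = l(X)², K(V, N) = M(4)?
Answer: √420789 ≈ 648.68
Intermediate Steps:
K(V, N) = 4
Z(u) = -6 + 4*u
l(S) = 2*S² (l(S) = S*(2*S) = 2*S²)
z(X) = 5 + 4*X⁴ (z(X) = 5 + (2*X²)² = 5 + 4*X⁴)
√(z(18) + (-22*K(-2, 1))*Z(-1)) = √((5 + 4*18⁴) + (-22*4)*(-6 + 4*(-1))) = √((5 + 4*104976) - 88*(-6 - 4)) = √((5 + 419904) - 88*(-10)) = √(419909 + 880) = √420789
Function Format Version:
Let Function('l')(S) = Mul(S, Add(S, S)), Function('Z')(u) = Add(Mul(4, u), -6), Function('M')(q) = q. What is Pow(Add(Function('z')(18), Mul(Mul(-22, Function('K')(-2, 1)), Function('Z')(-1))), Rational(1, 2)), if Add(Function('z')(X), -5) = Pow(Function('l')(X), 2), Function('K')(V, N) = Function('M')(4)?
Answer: Pow(420789, Rational(1, 2)) ≈ 648.68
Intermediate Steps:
Function('K')(V, N) = 4
Function('Z')(u) = Add(-6, Mul(4, u))
Function('l')(S) = Mul(2, Pow(S, 2)) (Function('l')(S) = Mul(S, Mul(2, S)) = Mul(2, Pow(S, 2)))
Function('z')(X) = Add(5, Mul(4, Pow(X, 4))) (Function('z')(X) = Add(5, Pow(Mul(2, Pow(X, 2)), 2)) = Add(5, Mul(4, Pow(X, 4))))
Pow(Add(Function('z')(18), Mul(Mul(-22, Function('K')(-2, 1)), Function('Z')(-1))), Rational(1, 2)) = Pow(Add(Add(5, Mul(4, Pow(18, 4))), Mul(Mul(-22, 4), Add(-6, Mul(4, -1)))), Rational(1, 2)) = Pow(Add(Add(5, Mul(4, 104976)), Mul(-88, Add(-6, -4))), Rational(1, 2)) = Pow(Add(Add(5, 419904), Mul(-88, -10)), Rational(1, 2)) = Pow(Add(419909, 880), Rational(1, 2)) = Pow(420789, Rational(1, 2))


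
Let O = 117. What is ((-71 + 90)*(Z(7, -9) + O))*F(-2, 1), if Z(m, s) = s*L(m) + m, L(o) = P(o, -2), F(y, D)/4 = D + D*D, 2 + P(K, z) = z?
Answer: 24320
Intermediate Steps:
P(K, z) = -2 + z
F(y, D) = 4*D + 4*D**2 (F(y, D) = 4*(D + D*D) = 4*(D + D**2) = 4*D + 4*D**2)
L(o) = -4 (L(o) = -2 - 2 = -4)
Z(m, s) = m - 4*s (Z(m, s) = s*(-4) + m = -4*s + m = m - 4*s)
((-71 + 90)*(Z(7, -9) + O))*F(-2, 1) = ((-71 + 90)*((7 - 4*(-9)) + 117))*(4*1*(1 + 1)) = (19*((7 + 36) + 117))*(4*1*2) = (19*(43 + 117))*8 = (19*160)*8 = 3040*8 = 24320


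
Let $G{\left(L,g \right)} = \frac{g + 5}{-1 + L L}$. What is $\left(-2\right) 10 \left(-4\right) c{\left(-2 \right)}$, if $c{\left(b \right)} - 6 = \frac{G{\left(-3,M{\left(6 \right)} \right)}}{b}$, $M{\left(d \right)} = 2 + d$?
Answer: $415$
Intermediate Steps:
$G{\left(L,g \right)} = \frac{5 + g}{-1 + L^{2}}$
$c{\left(b \right)} = 6 + \frac{13}{8 b}$ ($c{\left(b \right)} = 6 + \frac{\frac{1}{-1 + \left(-3\right)^{2}} \left(5 + \left(2 + 6\right)\right)}{b} = 6 + \frac{\frac{1}{-1 + 9} \left(5 + 8\right)}{b} = 6 + \frac{\frac{1}{8} \cdot 13}{b} = 6 + \frac{13}{8 b}$)
$\left(-2\right) 10 \left(-4\right) c{\left(-2 \right)} = \left(-2\right) 10 \left(-4\right) \left(6 + \frac{13}{8 \left(-2\right)}\right) = \left(-20\right) \left(-4\right) \left(6 + \frac{13}{8} \left(- \frac{1}{2}\right)\right) = 80 \left(6 - \frac{13}{16}\right) = 80 \cdot \frac{83}{16} = 415$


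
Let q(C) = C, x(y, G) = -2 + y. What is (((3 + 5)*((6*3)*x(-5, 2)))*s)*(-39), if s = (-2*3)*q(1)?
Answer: -235872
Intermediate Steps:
s = -6 (s = -2*3*1 = -6*1 = -6)
(((3 + 5)*((6*3)*x(-5, 2)))*s)*(-39) = (((3 + 5)*((6*3)*(-2 - 5)))*(-6))*(-39) = ((8*(18*(-7)))*(-6))*(-39) = ((8*(-126))*(-6))*(-39) = -1008*(-6)*(-39) = 6048*(-39) = -235872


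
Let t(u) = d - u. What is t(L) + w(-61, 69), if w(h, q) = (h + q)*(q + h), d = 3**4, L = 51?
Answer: 94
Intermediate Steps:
d = 81
w(h, q) = (h + q)**2 (w(h, q) = (h + q)*(h + q) = (h + q)**2)
t(u) = 81 - u
t(L) + w(-61, 69) = (81 - 1*51) + (-61 + 69)**2 = (81 - 51) + 8**2 = 30 + 64 = 94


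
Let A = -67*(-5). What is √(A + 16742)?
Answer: √17077 ≈ 130.68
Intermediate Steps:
A = 335
√(A + 16742) = √(335 + 16742) = √17077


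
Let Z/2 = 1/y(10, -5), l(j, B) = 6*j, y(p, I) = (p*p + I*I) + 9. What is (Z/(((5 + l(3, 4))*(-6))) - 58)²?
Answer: 287584440361/85488516 ≈ 3364.0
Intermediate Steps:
y(p, I) = 9 + I² + p² (y(p, I) = (p² + I²) + 9 = (I² + p²) + 9 = 9 + I² + p²)
Z = 1/67 (Z = 2/(9 + (-5)² + 10²) = 2/(9 + 25 + 100) = 2/134 = 2*(1/134) = 1/67 ≈ 0.014925)
(Z/(((5 + l(3, 4))*(-6))) - 58)² = (1/(67*(((5 + 6*3)*(-6)))) - 58)² = (1/(67*(((5 + 18)*(-6)))) - 58)² = (1/(67*((23*(-6)))) - 58)² = ((1/67)/(-138) - 58)² = ((1/67)*(-1/138) - 58)² = (-1/9246 - 58)² = (-536269/9246)² = 287584440361/85488516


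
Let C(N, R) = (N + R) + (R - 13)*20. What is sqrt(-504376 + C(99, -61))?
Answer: 3*I*sqrt(56202) ≈ 711.21*I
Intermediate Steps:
C(N, R) = -260 + N + 21*R (C(N, R) = (N + R) + (-13 + R)*20 = (N + R) + (-260 + 20*R) = -260 + N + 21*R)
sqrt(-504376 + C(99, -61)) = sqrt(-504376 + (-260 + 99 + 21*(-61))) = sqrt(-504376 + (-260 + 99 - 1281)) = sqrt(-504376 - 1442) = sqrt(-505818) = 3*I*sqrt(56202)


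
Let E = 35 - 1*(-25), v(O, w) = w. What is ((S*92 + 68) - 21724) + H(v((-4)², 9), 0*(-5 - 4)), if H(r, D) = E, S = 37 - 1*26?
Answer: -20584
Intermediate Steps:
S = 11 (S = 37 - 26 = 11)
E = 60 (E = 35 + 25 = 60)
H(r, D) = 60
((S*92 + 68) - 21724) + H(v((-4)², 9), 0*(-5 - 4)) = ((11*92 + 68) - 21724) + 60 = ((1012 + 68) - 21724) + 60 = (1080 - 21724) + 60 = -20644 + 60 = -20584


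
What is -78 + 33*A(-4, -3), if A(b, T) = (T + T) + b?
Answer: -408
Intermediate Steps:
A(b, T) = b + 2*T (A(b, T) = 2*T + b = b + 2*T)
-78 + 33*A(-4, -3) = -78 + 33*(-4 + 2*(-3)) = -78 + 33*(-4 - 6) = -78 + 33*(-10) = -78 - 330 = -408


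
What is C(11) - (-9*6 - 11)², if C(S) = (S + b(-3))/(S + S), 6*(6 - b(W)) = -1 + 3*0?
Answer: -557597/132 ≈ -4224.2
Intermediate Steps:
b(W) = 37/6 (b(W) = 6 - (-1 + 3*0)/6 = 6 - (-1 + 0)/6 = 6 - ⅙*(-1) = 6 + ⅙ = 37/6)
C(S) = (37/6 + S)/(2*S) (C(S) = (S + 37/6)/(S + S) = (37/6 + S)/((2*S)) = (37/6 + S)*(1/(2*S)) = (37/6 + S)/(2*S))
C(11) - (-9*6 - 11)² = (1/12)*(37 + 6*11)/11 - (-9*6 - 11)² = (1/12)*(1/11)*(37 + 66) - (-54 - 11)² = (1/12)*(1/11)*103 - 1*(-65)² = 103/132 - 1*4225 = 103/132 - 4225 = -557597/132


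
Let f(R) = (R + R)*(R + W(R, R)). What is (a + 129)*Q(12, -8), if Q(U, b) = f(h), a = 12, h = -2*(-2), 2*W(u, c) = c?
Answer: 6768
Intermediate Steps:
W(u, c) = c/2
h = 4
f(R) = 3*R² (f(R) = (R + R)*(R + R/2) = (2*R)*(3*R/2) = 3*R²)
Q(U, b) = 48 (Q(U, b) = 3*4² = 3*16 = 48)
(a + 129)*Q(12, -8) = (12 + 129)*48 = 141*48 = 6768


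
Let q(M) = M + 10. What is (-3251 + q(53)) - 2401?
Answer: -5589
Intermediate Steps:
q(M) = 10 + M
(-3251 + q(53)) - 2401 = (-3251 + (10 + 53)) - 2401 = (-3251 + 63) - 2401 = -3188 - 2401 = -5589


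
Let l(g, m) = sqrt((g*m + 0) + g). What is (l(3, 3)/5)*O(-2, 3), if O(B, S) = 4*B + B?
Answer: -4*sqrt(3) ≈ -6.9282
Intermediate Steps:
l(g, m) = sqrt(g + g*m) (l(g, m) = sqrt(g*m + g) = sqrt(g + g*m))
O(B, S) = 5*B
(l(3, 3)/5)*O(-2, 3) = (sqrt(3*(1 + 3))/5)*(5*(-2)) = (sqrt(3*4)*(1/5))*(-10) = (sqrt(12)*(1/5))*(-10) = ((2*sqrt(3))*(1/5))*(-10) = (2*sqrt(3)/5)*(-10) = -4*sqrt(3)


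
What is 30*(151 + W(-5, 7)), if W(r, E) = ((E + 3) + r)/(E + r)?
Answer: 4605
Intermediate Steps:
W(r, E) = (3 + E + r)/(E + r) (W(r, E) = ((3 + E) + r)/(E + r) = (3 + E + r)/(E + r))
30*(151 + W(-5, 7)) = 30*(151 + (3 + 7 - 5)/(7 - 5)) = 30*(151 + 5/2) = 30*(307/2) = 4605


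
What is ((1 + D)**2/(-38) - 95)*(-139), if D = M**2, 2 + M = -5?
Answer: 424645/19 ≈ 22350.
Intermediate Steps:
M = -7 (M = -2 - 5 = -7)
D = 49 (D = (-7)**2 = 49)
((1 + D)**2/(-38) - 95)*(-139) = ((1 + 49)**2/(-38) - 95)*(-139) = (50**2*(-1/38) - 95)*(-139) = (2500*(-1/38) - 95)*(-139) = (-1250/19 - 95)*(-139) = -3055/19*(-139) = 424645/19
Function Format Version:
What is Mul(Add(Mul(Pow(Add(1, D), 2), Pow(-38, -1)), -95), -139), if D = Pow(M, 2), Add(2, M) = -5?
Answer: Rational(424645, 19) ≈ 22350.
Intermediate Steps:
M = -7 (M = Add(-2, -5) = -7)
D = 49 (D = Pow(-7, 2) = 49)
Mul(Add(Mul(Pow(Add(1, D), 2), Pow(-38, -1)), -95), -139) = Mul(Add(Mul(Pow(Add(1, 49), 2), Pow(-38, -1)), -95), -139) = Mul(Add(Mul(Pow(50, 2), Rational(-1, 38)), -95), -139) = Mul(Add(Mul(2500, Rational(-1, 38)), -95), -139) = Mul(Add(Rational(-1250, 19), -95), -139) = Mul(Rational(-3055, 19), -139) = Rational(424645, 19)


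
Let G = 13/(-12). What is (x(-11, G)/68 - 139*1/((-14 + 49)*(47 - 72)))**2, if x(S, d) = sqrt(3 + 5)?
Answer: 11933163/442531250 + 139*sqrt(2)/14875 ≈ 0.040181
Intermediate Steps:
G = -13/12 (G = 13*(-1/12) = -13/12 ≈ -1.0833)
x(S, d) = 2*sqrt(2) (x(S, d) = sqrt(8) = 2*sqrt(2))
(x(-11, G)/68 - 139*1/((-14 + 49)*(47 - 72)))**2 = ((2*sqrt(2))/68 - 139*1/((-14 + 49)*(47 - 72)))**2 = ((2*sqrt(2))*(1/68) - 139/(35*(-25)))**2 = (sqrt(2)/34 - 139/(-875))**2 = (sqrt(2)/34 - 139*(-1/875))**2 = (sqrt(2)/34 + 139/875)**2 = (139/875 + sqrt(2)/34)**2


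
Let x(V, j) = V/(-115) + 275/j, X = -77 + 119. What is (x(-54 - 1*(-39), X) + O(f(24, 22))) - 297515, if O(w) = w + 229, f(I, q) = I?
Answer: -287148641/966 ≈ -2.9726e+5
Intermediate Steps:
X = 42
O(w) = 229 + w
x(V, j) = 275/j - V/115 (x(V, j) = V*(-1/115) + 275/j = -V/115 + 275/j = 275/j - V/115)
(x(-54 - 1*(-39), X) + O(f(24, 22))) - 297515 = ((275/42 - (-54 - 1*(-39))/115) + (229 + 24)) - 297515 = ((275*(1/42) - (-54 + 39)/115) + 253) - 297515 = ((275/42 - 1/115*(-15)) + 253) - 297515 = ((275/42 + 3/23) + 253) - 297515 = (6451/966 + 253) - 297515 = 250849/966 - 297515 = -287148641/966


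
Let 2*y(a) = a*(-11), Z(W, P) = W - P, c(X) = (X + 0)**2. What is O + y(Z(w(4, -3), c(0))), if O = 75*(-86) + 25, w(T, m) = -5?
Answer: -12795/2 ≈ -6397.5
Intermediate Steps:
c(X) = X**2
y(a) = -11*a/2 (y(a) = (a*(-11))/2 = (-11*a)/2 = -11*a/2)
O = -6425 (O = -6450 + 25 = -6425)
O + y(Z(w(4, -3), c(0))) = -6425 - 11*(-5 - 1*0**2)/2 = -6425 - 11*(-5 - 1*0)/2 = -6425 - 11*(-5 + 0)/2 = -6425 - 11/2*(-5) = -6425 + 55/2 = -12795/2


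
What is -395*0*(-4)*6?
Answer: 0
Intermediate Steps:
-395*0*(-4)*6 = -0*6 = -395*0 = 0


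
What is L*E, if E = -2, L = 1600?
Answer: -3200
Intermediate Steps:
L*E = 1600*(-2) = -3200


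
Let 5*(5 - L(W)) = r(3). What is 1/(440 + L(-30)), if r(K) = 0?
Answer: 1/445 ≈ 0.0022472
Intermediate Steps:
L(W) = 5 (L(W) = 5 - ⅕*0 = 5 + 0 = 5)
1/(440 + L(-30)) = 1/(440 + 5) = 1/445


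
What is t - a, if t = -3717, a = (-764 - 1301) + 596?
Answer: -2248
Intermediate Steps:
a = -1469 (a = -2065 + 596 = -1469)
t - a = -3717 - 1*(-1469) = -3717 + 1469 = -2248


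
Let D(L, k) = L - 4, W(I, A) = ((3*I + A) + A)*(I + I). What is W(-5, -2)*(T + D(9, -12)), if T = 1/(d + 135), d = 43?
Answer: 84645/89 ≈ 951.07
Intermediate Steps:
W(I, A) = 2*I*(2*A + 3*I) (W(I, A) = ((A + 3*I) + A)*(2*I) = (2*A + 3*I)*(2*I) = 2*I*(2*A + 3*I))
D(L, k) = -4 + L
T = 1/178 (T = 1/(43 + 135) = 1/178 ≈ 0.0056180)
W(-5, -2)*(T + D(9, -12)) = (2*(-5)*(2*(-2) + 3*(-5)))*(1/178 + (-4 + 9)) = (2*(-5)*(-4 - 15))*(1/178 + 5) = (2*(-5)*(-19))*(891/178) = 190*(891/178) = 84645/89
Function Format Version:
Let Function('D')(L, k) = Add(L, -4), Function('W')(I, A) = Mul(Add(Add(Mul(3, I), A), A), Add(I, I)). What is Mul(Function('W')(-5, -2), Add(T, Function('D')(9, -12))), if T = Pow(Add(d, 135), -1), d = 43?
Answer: Rational(84645, 89) ≈ 951.07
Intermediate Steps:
Function('W')(I, A) = Mul(2, I, Add(Mul(2, A), Mul(3, I))) (Function('W')(I, A) = Mul(Add(Add(A, Mul(3, I)), A), Mul(2, I)) = Mul(Add(Mul(2, A), Mul(3, I)), Mul(2, I)) = Mul(2, I, Add(Mul(2, A), Mul(3, I))))
Function('D')(L, k) = Add(-4, L)
T = Rational(1, 178) (T = Pow(Add(43, 135), -1) = Pow(178, -1) = Rational(1, 178) ≈ 0.0056180)
Mul(Function('W')(-5, -2), Add(T, Function('D')(9, -12))) = Mul(Mul(2, -5, Add(Mul(2, -2), Mul(3, -5))), Add(Rational(1, 178), Add(-4, 9))) = Mul(Mul(2, -5, Add(-4, -15)), Add(Rational(1, 178), 5)) = Mul(Mul(2, -5, -19), Rational(891, 178)) = Mul(190, Rational(891, 178)) = Rational(84645, 89)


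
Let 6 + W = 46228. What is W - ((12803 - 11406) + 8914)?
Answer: 35911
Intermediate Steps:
W = 46222 (W = -6 + 46228 = 46222)
W - ((12803 - 11406) + 8914) = 46222 - ((12803 - 11406) + 8914) = 46222 - (1397 + 8914) = 46222 - 1*10311 = 46222 - 10311 = 35911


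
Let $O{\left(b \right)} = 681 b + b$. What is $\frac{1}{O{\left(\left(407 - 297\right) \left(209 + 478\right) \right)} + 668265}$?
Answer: $\frac{1}{52207005} \approx 1.9155 \cdot 10^{-8}$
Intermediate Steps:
$O{\left(b \right)} = 682 b$
$\frac{1}{O{\left(\left(407 - 297\right) \left(209 + 478\right) \right)} + 668265} = \frac{1}{682 \left(407 - 297\right) \left(209 + 478\right) + 668265} = \frac{1}{682 \cdot 110 \cdot 687 + 668265} = \frac{1}{682 \cdot 75570 + 668265} = \frac{1}{51538740 + 668265} = \frac{1}{52207005}$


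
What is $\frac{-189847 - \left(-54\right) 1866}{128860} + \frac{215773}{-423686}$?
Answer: $- \frac{32773864359}{27298088980} \approx -1.2006$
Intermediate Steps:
$\frac{-189847 - \left(-54\right) 1866}{128860} + \frac{215773}{-423686} = \left(-189847 - -100764\right) \frac{1}{128860} + 215773 \left(- \frac{1}{423686}\right) = \left(-189847 + 100764\right) \frac{1}{128860} - \frac{215773}{423686} = \left(-89083\right) \frac{1}{128860} - \frac{215773}{423686} = - \frac{89083}{128860} - \frac{215773}{423686} = - \frac{32773864359}{27298088980}$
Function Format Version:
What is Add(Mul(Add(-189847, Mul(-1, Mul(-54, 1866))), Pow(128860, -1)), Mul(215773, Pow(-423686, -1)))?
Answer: Rational(-32773864359, 27298088980) ≈ -1.2006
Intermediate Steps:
Add(Mul(Add(-189847, Mul(-1, Mul(-54, 1866))), Pow(128860, -1)), Mul(215773, Pow(-423686, -1))) = Add(Mul(Add(-189847, Mul(-1, -100764)), Rational(1, 128860)), Mul(215773, Rational(-1, 423686))) = Add(Mul(Add(-189847, 100764), Rational(1, 128860)), Rational(-215773, 423686)) = Add(Mul(-89083, Rational(1, 128860)), Rational(-215773, 423686)) = Add(Rational(-89083, 128860), Rational(-215773, 423686)) = Rational(-32773864359, 27298088980)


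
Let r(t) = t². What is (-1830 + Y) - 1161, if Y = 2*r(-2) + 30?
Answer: -2953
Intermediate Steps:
Y = 38 (Y = 2*(-2)² + 30 = 2*4 + 30 = 8 + 30 = 38)
(-1830 + Y) - 1161 = (-1830 + 38) - 1161 = -1792 - 1161 = -2953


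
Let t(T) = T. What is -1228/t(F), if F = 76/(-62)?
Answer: 19034/19 ≈ 1001.8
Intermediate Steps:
F = -38/31 (F = 76*(-1/62) = -38/31 ≈ -1.2258)
-1228/t(F) = -1228/(-38/31) = -1228*(-31/38) = 19034/19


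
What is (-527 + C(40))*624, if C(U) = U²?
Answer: 669552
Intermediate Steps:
(-527 + C(40))*624 = (-527 + 40²)*624 = (-527 + 1600)*624 = 1073*624 = 669552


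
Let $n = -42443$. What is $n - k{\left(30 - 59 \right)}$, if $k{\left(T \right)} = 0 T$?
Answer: $-42443$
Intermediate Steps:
$k{\left(T \right)} = 0$
$n - k{\left(30 - 59 \right)} = -42443 - 0 = -42443 + 0 = -42443$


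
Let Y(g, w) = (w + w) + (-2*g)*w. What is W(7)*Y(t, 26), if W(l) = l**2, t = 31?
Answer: -76440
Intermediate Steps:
Y(g, w) = 2*w - 2*g*w
W(7)*Y(t, 26) = 7**2*(2*26*(1 - 1*31)) = 49*(2*26*(1 - 31)) = 49*(2*26*(-30)) = 49*(-1560) = -76440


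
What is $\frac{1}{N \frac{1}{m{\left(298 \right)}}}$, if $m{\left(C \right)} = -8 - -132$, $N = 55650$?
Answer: $\frac{62}{27825} \approx 0.0022282$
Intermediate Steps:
$m{\left(C \right)} = 124$ ($m{\left(C \right)} = -8 + 132 = 124$)
$\frac{1}{N \frac{1}{m{\left(298 \right)}}} = \frac{1}{55650 \cdot \frac{1}{124}} = \frac{1}{\frac{27825}{62}} = \frac{62}{27825}$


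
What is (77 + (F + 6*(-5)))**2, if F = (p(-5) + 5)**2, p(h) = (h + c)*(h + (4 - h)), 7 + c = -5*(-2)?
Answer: 3136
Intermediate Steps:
c = 3 (c = -7 - 5*(-2) = -7 + 10 = 3)
p(h) = 12 + 4*h (p(h) = (h + 3)*(h + (4 - h)) = (3 + h)*4 = 12 + 4*h)
F = 9 (F = ((12 + 4*(-5)) + 5)**2 = ((12 - 20) + 5)**2 = (-8 + 5)**2 = (-3)**2 = 9)
(77 + (F + 6*(-5)))**2 = (77 + (9 + 6*(-5)))**2 = (77 + (9 - 30))**2 = (77 - 21)**2 = 56**2 = 3136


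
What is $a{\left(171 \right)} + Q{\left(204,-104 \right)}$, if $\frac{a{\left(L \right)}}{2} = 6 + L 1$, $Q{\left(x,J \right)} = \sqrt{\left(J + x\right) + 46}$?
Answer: $354 + \sqrt{146} \approx 366.08$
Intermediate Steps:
$Q{\left(x,J \right)} = \sqrt{46 + J + x}$
$a{\left(L \right)} = 12 + 2 L$ ($a{\left(L \right)} = 2 \left(6 + L 1\right) = 2 \left(6 + L\right) = 12 + 2 L$)
$a{\left(171 \right)} + Q{\left(204,-104 \right)} = \left(12 + 2 \cdot 171\right) + \sqrt{46 - 104 + 204} = \left(12 + 342\right) + \sqrt{146} = 354 + \sqrt{146}$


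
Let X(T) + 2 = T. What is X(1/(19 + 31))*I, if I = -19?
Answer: 1881/50 ≈ 37.620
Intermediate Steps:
X(T) = -2 + T
X(1/(19 + 31))*I = (-2 + 1/(19 + 31))*(-19) = (-2 + 1/50)*(-19) = -99/50*(-19) = 1881/50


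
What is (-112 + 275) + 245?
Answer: 408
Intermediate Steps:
(-112 + 275) + 245 = 163 + 245 = 408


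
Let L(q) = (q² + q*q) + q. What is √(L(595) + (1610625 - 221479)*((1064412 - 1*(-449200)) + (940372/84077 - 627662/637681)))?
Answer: √49950693937122990998268103298729/4874027767 ≈ 1.4501e+6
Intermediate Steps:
L(q) = q + 2*q² (L(q) = (q² + q²) + q = 2*q² + q = q + 2*q²)
√(L(595) + (1610625 - 221479)*((1064412 - 1*(-449200)) + (940372/84077 - 627662/637681))) = √(595*(1 + 2*595) + (1610625 - 221479)*((1064412 - 1*(-449200)) + (940372/84077 - 627662/637681))) = √(595*(1 + 1190) + 1389146*((1064412 + 449200) + (940372*(1/84077) - 627662*1/637681))) = √(595*1191 + 1389146*(1513612 + (940372/84077 - 627662/637681))) = √(708645 + 1389146*(1513612 + 546885419358/53614305437)) = √(708645 + 1389146*(81151802966527802/53614305437)) = √(708645 + 10248336589430930003372/4874027767) = √(10248340043386336949087/4874027767) = √49950693937122990998268103298729/4874027767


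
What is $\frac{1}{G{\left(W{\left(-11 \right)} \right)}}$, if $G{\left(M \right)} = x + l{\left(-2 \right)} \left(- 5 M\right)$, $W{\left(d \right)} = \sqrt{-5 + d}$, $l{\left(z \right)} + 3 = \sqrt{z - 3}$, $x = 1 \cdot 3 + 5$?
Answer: $\frac{1}{4 \left(2 + 5 \sqrt{5} + 15 i\right)} \approx 0.0082641 - 0.0094051 i$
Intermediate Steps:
$x = 8$ ($x = 3 + 5 = 8$)
$l{\left(z \right)} = -3 + \sqrt{-3 + z}$ ($l{\left(z \right)} = -3 + \sqrt{z - 3} = -3 + \sqrt{-3 + z}$)
$G{\left(M \right)} = 8 - 5 M \left(-3 + i \sqrt{5}\right)$ ($G{\left(M \right)} = 8 + \left(-3 + \sqrt{-3 - 2}\right) \left(- 5 M\right) = 8 + \left(-3 + \sqrt{-5}\right) \left(- 5 M\right) = 8 + \left(-3 + i \sqrt{5}\right) \left(- 5 M\right) = 8 - 5 M \left(-3 + i \sqrt{5}\right)$)
$\frac{1}{G{\left(W{\left(-11 \right)} \right)}} = \frac{1}{8 + 5 \sqrt{-5 - 11} \left(3 - i \sqrt{5}\right)} = \frac{1}{8 + 5 \sqrt{-16} \left(3 - i \sqrt{5}\right)} = \frac{1}{8 + 5 \cdot 4 i \left(3 - i \sqrt{5}\right)} = \frac{1}{8 + 20 i \left(3 - i \sqrt{5}\right)}$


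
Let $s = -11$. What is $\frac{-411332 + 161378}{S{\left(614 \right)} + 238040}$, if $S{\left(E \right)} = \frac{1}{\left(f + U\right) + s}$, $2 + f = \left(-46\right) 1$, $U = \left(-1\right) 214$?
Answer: $- \frac{68237442}{64984919} \approx -1.0501$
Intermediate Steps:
$U = -214$
$f = -48$ ($f = -2 - 46 = -48$)
$S{\left(E \right)} = - \frac{1}{273}$ ($S{\left(E \right)} = \frac{1}{\left(-48 - 214\right) - 11} = \frac{1}{-262 - 11} = \frac{1}{-273} = - \frac{1}{273}$)
$\frac{-411332 + 161378}{S{\left(614 \right)} + 238040} = \frac{-411332 + 161378}{- \frac{1}{273} + 238040} = - \frac{249954}{\frac{64984919}{273}} = \left(-249954\right) \frac{273}{64984919} = - \frac{68237442}{64984919}$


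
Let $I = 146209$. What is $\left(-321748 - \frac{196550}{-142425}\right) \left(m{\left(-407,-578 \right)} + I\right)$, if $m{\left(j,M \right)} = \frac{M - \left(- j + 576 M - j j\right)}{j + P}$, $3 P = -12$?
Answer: $- \frac{36411932742505886}{780489} \approx -4.6653 \cdot 10^{10}$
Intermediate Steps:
$P = -4$ ($P = \frac{1}{3} \left(-12\right) = -4$)
$m{\left(j,M \right)} = \frac{j + j^{2} - 575 M}{-4 + j}$ ($m{\left(j,M \right)} = \frac{M - \left(- j + 576 M - j j\right)}{j - 4} = \frac{M - \left(- j - j^{2} + 576 M\right)}{-4 + j} = \frac{M + \left(j + j^{2} - 576 M\right)}{-4 + j} = \frac{j + j^{2} - 575 M}{-4 + j}$)
$\left(-321748 - \frac{196550}{-142425}\right) \left(m{\left(-407,-578 \right)} + I\right) = \left(-321748 - \frac{196550}{-142425}\right) \left(\frac{-407 + \left(-407\right)^{2} - -332350}{-4 - 407} + 146209\right) = \left(-321748 - - \frac{7862}{5697}\right) \left(\frac{-407 + 165649 + 332350}{-411} + 146209\right) = \left(-321748 + \frac{7862}{5697}\right) \left(\left(- \frac{1}{411}\right) 497592 + 146209\right) = - \frac{1832990494 \left(- \frac{165864}{137} + 146209\right)}{5697} = \left(- \frac{1832990494}{5697}\right) \frac{19864769}{137} = - \frac{36411932742505886}{780489}$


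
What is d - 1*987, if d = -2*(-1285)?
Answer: 1583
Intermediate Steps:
d = 2570
d - 1*987 = 2570 - 1*987 = 2570 - 987 = 1583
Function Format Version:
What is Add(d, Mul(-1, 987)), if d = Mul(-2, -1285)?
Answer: 1583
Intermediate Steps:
d = 2570
Add(d, Mul(-1, 987)) = Add(2570, Mul(-1, 987)) = Add(2570, -987) = 1583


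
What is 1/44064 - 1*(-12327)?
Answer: 543176929/44064 ≈ 12327.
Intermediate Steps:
1/44064 - 1*(-12327) = 1/44064 + 12327 = 543176929/44064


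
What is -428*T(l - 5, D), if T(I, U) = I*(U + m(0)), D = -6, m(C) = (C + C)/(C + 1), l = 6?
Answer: 2568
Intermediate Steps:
m(C) = 2*C/(1 + C) (m(C) = (2*C)/(1 + C) = 2*C/(1 + C))
T(I, U) = I*U (T(I, U) = I*(U + 2*0/(1 + 0)) = I*(U + 2*0/1) = I*(U + 2*0*1) = I*(U + 0) = I*U)
-428*T(l - 5, D) = -428*(6 - 5)*(-6) = -428*(-6) = 2568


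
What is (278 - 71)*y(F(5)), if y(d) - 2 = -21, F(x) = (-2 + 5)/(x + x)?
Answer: -3933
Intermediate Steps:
F(x) = 3/(2*x) (F(x) = 3/((2*x)) = 3*(1/(2*x)) = 3/(2*x))
y(d) = -19 (y(d) = 2 - 21 = -19)
(278 - 71)*y(F(5)) = (278 - 71)*(-19) = 207*(-19) = -3933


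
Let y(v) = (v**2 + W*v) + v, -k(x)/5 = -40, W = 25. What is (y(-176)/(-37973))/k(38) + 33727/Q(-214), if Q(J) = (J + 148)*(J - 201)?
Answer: 1277099891/1040080470 ≈ 1.2279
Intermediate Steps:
k(x) = 200 (k(x) = -5*(-40) = 200)
y(v) = v**2 + 26*v (y(v) = (v**2 + 25*v) + v = v**2 + 26*v)
Q(J) = (-201 + J)*(148 + J) (Q(J) = (148 + J)*(-201 + J) = (-201 + J)*(148 + J))
(y(-176)/(-37973))/k(38) + 33727/Q(-214) = (-176*(26 - 176)/(-37973))/200 + 33727/(-29748 + (-214)**2 - 53*(-214)) = (-176*(-150)*(-1/37973))*(1/200) + 33727/(-29748 + 45796 + 11342) = (26400*(-1/37973))*(1/200) + 33727/27390 = -26400/37973*1/200 + 33727*(1/27390) = -132/37973 + 33727/27390 = 1277099891/1040080470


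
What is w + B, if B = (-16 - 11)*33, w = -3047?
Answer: -3938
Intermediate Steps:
B = -891 (B = -27*33 = -891)
w + B = -3047 - 891 = -3938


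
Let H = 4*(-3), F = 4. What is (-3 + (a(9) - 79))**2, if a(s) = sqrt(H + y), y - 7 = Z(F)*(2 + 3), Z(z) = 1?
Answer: 6724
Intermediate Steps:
y = 12 (y = 7 + 1*(2 + 3) = 7 + 1*5 = 7 + 5 = 12)
H = -12
a(s) = 0 (a(s) = sqrt(-12 + 12) = sqrt(0) = 0)
(-3 + (a(9) - 79))**2 = (-3 + (0 - 79))**2 = (-3 - 79)**2 = (-82)**2 = 6724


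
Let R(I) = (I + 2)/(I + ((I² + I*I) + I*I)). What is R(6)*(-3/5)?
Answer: -4/95 ≈ -0.042105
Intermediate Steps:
R(I) = (2 + I)/(I + 3*I²) (R(I) = (2 + I)/(I + ((I² + I²) + I²)) = (2 + I)/(I + (2*I² + I²)) = (2 + I)/(I + 3*I²))
R(6)*(-3/5) = ((2 + 6)/(6*(1 + 3*6)))*(-3/5) = ((⅙)*8/(1 + 18))*(-3*⅕) = ((⅙)*8/19)*(-⅗) = ((⅙)*(1/19)*8)*(-⅗) = (4/57)*(-⅗) = -4/95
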